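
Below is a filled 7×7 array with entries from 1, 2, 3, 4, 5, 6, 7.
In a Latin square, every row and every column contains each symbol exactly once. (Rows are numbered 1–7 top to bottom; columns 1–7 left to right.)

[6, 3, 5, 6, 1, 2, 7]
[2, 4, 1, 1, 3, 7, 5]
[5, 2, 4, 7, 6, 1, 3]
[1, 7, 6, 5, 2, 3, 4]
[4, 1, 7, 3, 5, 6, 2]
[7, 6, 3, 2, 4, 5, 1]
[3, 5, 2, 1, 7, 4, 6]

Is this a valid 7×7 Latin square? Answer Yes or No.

Row 1 contains 6 twice (at columns 1 and 4); row 2 is also not a permutation.

No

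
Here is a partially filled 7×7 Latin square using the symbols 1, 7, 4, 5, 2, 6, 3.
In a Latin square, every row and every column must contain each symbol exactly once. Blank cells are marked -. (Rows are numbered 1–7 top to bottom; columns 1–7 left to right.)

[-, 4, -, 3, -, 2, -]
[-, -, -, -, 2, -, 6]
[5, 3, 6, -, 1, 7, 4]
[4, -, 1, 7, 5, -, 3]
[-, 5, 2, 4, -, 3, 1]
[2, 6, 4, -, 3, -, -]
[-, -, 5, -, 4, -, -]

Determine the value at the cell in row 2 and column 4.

5

Row 1, column 3: row 1 has {4, 2, 3} and column 3 has {1, 4, 5, 2, 6}, leaving only 7.
Row 1, column 5: row 1 has {7, 4, 2, 3} and column 5 has {1, 4, 5, 2, 3}, leaving only 6.
Row 1, column 1: row 1 has {7, 4, 2, 6, 3} and column 1 has {4, 5, 2}, leaving only 1.
Row 1, column 7: row 1 has {1, 7, 4, 2, 6, 3} and column 7 has {1, 4, 6, 3}, leaving only 5.
Row 2, column 3: row 2 has {2, 6} and column 3 has {1, 7, 4, 5, 2, 6}, leaving only 3.
Row 2, column 1: row 2 has {2, 6, 3} and column 1 has {1, 4, 5, 2}, leaving only 7.
Row 2, column 2: row 2 has {7, 2, 6, 3} and column 2 has {4, 5, 6, 3}, leaving only 1.
Row 2 already has {1, 7, 2, 6, 3} and column 4 already has {7, 4, 3}, so row 2, column 4 must be 5.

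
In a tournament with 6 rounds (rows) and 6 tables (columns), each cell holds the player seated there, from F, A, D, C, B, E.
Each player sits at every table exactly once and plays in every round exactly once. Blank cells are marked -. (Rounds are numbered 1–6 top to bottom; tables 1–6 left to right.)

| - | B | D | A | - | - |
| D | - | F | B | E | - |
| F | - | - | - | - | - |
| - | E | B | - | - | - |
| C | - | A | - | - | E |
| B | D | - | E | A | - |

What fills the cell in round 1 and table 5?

Round 1, table 1: round 1 has {A, D, B} and table 1 has {F, D, C, B}, leaving only E.
Round 4, table 1: round 4 has {B, E} and table 1 has {F, D, C, B, E}, leaving only A.
Round 5, table 2: round 5 has {A, C, E} and table 2 has {D, B, E}, leaving only F.
Round 5, table 4: round 5 has {F, A, C, E} and table 4 has {A, B, E}, leaving only D.
Round 3, table 4: round 3 has {F} and table 4 has {A, D, B, E}, leaving only C.
Round 3, table 2: round 3 has {F, C} and table 2 has {F, D, B, E}, leaving only A.
Round 2, table 2: round 2 has {F, D, B, E} and table 2 has {F, A, D, B, E}, leaving only C.
Round 2, table 6: round 2 has {F, D, C, B, E} and table 6 has {E}, leaving only A.
Round 3, table 3: round 3 has {F, A, C} and table 3 has {F, A, D, B}, leaving only E.
Round 4, table 4: round 4 has {A, B, E} and table 4 has {A, D, C, B, E}, leaving only F.
Round 5, table 5: round 5 has {F, A, D, C, E} and table 5 has {A, E}, leaving only B.
Round 3, table 5: round 3 has {F, A, C, E} and table 5 has {A, B, E}, leaving only D.
Round 3, table 6: round 3 has {F, A, D, C, E} and table 6 has {A, E}, leaving only B.
Round 4, table 5: round 4 has {F, A, B, E} and table 5 has {A, D, B, E}, leaving only C.
Round 1 already has {A, D, B, E} and table 5 already has {A, D, C, B, E}, so round 1, table 5 must be F.

F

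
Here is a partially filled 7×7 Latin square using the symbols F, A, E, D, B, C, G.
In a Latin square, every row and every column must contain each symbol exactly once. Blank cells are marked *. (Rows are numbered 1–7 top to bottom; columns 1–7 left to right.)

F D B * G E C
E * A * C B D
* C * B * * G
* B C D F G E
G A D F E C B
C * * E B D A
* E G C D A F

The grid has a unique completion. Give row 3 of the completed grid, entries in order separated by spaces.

D C E B A F G

Row 3, column 5: row 3 has {B, C, G} and column 5 has {F, E, D, B, C, G}, leaving only A.
Row 3, column 1: row 3 has {A, B, C, G} and column 1 has {F, E, C, G}, leaving only D.
Row 3, column 6: row 3 has {A, D, B, C, G} and column 6 has {A, E, D, B, C, G}, leaving only F.
Row 3, column 3: row 3 has {F, A, D, B, C, G} and column 3 has {A, D, B, C, G}, leaving only E.
So row 3 reads: D C E B A F G.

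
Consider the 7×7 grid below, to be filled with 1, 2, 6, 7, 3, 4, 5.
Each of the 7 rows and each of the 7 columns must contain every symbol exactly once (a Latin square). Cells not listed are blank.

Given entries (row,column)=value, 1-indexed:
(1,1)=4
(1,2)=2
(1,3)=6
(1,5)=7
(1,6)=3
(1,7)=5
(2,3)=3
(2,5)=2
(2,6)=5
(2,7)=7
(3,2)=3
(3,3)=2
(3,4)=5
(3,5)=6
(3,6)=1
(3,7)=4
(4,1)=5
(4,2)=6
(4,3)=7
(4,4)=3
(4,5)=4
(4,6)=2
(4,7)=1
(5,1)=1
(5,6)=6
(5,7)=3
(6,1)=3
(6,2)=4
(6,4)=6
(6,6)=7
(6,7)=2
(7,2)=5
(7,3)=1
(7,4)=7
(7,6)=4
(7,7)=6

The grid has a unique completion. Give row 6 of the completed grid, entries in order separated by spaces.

Row 6, column 3: row 6 has {2, 6, 7, 3, 4} and column 3 has {1, 2, 6, 7, 3}, leaving only 5.
Row 6, column 5: row 6 has {2, 6, 7, 3, 4, 5} and column 5 has {2, 6, 7, 4}, leaving only 1.
So row 6 reads: 3 4 5 6 1 7 2.

3 4 5 6 1 7 2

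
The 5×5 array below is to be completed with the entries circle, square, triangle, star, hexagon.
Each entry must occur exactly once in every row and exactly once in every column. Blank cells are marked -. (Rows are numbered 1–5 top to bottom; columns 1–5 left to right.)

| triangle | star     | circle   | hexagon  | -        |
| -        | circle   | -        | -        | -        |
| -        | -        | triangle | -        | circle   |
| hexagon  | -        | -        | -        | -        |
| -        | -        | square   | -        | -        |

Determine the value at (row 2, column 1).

square

Row 1, column 5: row 1 has {circle, triangle, star, hexagon} and column 5 has {circle}, leaving only square.
Row 4, column 3: row 4 has {hexagon} and column 3 has {circle, square, triangle}, leaving only star.
Row 2, column 3: row 2 has {circle} and column 3 has {circle, square, triangle, star}, leaving only hexagon.
Row 4, column 5: row 4 has {star, hexagon} and column 5 has {circle, square}, leaving only triangle.
Row 2, column 5: row 2 has {circle, hexagon} and column 5 has {circle, square, triangle}, leaving only star.
Row 2 already has {circle, star, hexagon} and column 1 already has {triangle, hexagon}, so row 2, column 1 must be square.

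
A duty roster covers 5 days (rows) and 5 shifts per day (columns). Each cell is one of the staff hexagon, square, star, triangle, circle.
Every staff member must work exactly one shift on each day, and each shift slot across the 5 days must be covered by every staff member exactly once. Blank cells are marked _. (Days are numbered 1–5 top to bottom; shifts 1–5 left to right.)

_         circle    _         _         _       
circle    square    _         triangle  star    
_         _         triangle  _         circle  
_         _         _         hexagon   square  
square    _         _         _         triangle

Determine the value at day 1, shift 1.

triangle

Day 1, shift 5: day 1 has {circle} and shift 5 has {square, star, triangle, circle}, leaving only hexagon.
Day 2, shift 3: day 2 has {square, star, triangle, circle} and shift 3 has {triangle}, leaving only hexagon.
Day 1, shift 1 is narrowed to {star, triangle}.
If it were star, then day 1, shift 4 would be left with no valid symbol.
So day 1, shift 1 must be triangle.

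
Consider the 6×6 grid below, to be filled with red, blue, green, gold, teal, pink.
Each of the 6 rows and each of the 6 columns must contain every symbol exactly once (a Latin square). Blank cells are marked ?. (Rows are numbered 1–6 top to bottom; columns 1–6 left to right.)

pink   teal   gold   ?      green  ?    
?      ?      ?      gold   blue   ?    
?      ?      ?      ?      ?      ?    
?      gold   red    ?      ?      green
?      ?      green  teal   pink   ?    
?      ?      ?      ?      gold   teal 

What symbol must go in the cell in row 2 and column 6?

pink

Row 4, column 5: row 4 has {red, green, gold} and column 5 has {blue, green, gold, pink}, leaving only teal.
Row 3, column 5: row 3 has {} and column 5 has {blue, green, gold, teal, pink}, leaving only red.
Row 4, column 1: row 4 has {red, green, gold, teal} and column 1 has {pink}, leaving only blue.
Row 4, column 4: row 4 has {red, blue, green, gold, teal} and column 4 has {gold, teal}, leaving only pink.
Row 2, column 6 is narrowed to {red, pink}.
If it were red, then row 6, column 1 would be left with no valid symbol.
So row 2, column 6 must be pink.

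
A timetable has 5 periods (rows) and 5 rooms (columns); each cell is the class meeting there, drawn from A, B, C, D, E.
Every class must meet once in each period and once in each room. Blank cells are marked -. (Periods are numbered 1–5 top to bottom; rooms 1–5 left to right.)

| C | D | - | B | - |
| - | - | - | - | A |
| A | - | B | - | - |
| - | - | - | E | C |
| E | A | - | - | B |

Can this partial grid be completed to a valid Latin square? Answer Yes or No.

Period 1, room 5: period 1 has {B, C, D} and room 5 has {A, B, C}, so it must be E.
Period 1, room 3: period 1 has {B, C, D, E} and room 3 has {B}, so it must be A.
Period 3, room 5: period 3 has {A, B} and room 5 has {A, B, C, E}, so it must be D.
Period 3, room 4: period 3 has {A, B, D} and room 4 has {B, E}, so it must be C.
Period 2, room 4: period 2 has {A} and room 4 has {B, C, E}, so it must be D.
Now period 5, room 4: period 5 together with room 4 already contain {A, B, C, D, E} — every symbol — so nothing can go there. The grid has no valid completion.

No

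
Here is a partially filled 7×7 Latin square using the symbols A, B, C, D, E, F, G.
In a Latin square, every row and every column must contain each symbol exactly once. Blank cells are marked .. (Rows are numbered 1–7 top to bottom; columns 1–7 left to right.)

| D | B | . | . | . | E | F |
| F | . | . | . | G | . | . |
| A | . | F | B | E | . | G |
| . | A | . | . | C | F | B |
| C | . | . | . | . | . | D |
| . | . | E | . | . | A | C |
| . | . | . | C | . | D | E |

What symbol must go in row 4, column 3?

Row 1, column 5: row 1 has {B, D, E, F} and column 5 has {C, E, G}, leaving only A.
Row 1, column 4: row 1 has {A, B, D, E, F} and column 4 has {B, C}, leaving only G.
Row 1, column 3: row 1 has {A, B, D, E, F, G} and column 3 has {E, F}, leaving only C.
Row 2, column 7: row 2 has {F, G} and column 7 has {B, C, D, E, F, G}, leaving only A.
Row 3, column 6: row 3 has {A, B, E, F, G} and column 6 has {A, D, E, F}, leaving only C.
Row 2, column 6: row 2 has {A, F, G} and column 6 has {A, C, D, E, F}, leaving only B.
Row 2, column 3: row 2 has {A, B, F, G} and column 3 has {C, E, F}, leaving only D.
Row 4 already has {A, B, C, F} and column 3 already has {C, D, E, F}, so row 4, column 3 must be G.

G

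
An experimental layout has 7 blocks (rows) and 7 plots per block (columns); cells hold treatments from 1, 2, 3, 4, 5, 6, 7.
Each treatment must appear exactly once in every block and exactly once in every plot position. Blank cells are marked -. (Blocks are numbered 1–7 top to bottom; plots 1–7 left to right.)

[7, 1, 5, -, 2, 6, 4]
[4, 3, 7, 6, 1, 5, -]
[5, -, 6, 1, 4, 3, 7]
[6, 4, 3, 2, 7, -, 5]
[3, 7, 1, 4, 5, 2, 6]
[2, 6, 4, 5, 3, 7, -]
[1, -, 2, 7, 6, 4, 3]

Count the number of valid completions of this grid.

1

Block 1, plot 4: eliminating its block and plot leaves {3}.
Block 2, plot 7: eliminating its block and plot leaves {2}.
Block 3, plot 2: eliminating its block and plot leaves {2}.
Block 4, plot 6: eliminating its block and plot leaves {1}.
Block 6, plot 7: eliminating its block and plot leaves {1}.
Block 7, plot 2: eliminating its block and plot leaves {5}.
Only one assignment across all blanks avoids any block or plot repeat, giving 1 completion.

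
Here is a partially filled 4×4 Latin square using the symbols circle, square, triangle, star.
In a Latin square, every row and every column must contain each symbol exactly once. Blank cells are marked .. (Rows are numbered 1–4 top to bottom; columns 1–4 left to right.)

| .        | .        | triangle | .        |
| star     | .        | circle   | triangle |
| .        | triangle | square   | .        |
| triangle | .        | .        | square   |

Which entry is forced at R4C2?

Row 2, column 2: row 2 has {circle, triangle, star} and column 2 has {triangle}, leaving only square.
Row 3, column 1: row 3 has {square, triangle} and column 1 has {triangle, star}, leaving only circle.
Row 1, column 1: row 1 has {triangle} and column 1 has {circle, triangle, star}, leaving only square.
Row 3, column 4: row 3 has {circle, square, triangle} and column 4 has {square, triangle}, leaving only star.
Row 1, column 4: row 1 has {square, triangle} and column 4 has {square, triangle, star}, leaving only circle.
Row 1, column 2: row 1 has {circle, square, triangle} and column 2 has {square, triangle}, leaving only star.
Row 4 already has {square, triangle} and column 2 already has {square, triangle, star}, so row 4, column 2 must be circle.

circle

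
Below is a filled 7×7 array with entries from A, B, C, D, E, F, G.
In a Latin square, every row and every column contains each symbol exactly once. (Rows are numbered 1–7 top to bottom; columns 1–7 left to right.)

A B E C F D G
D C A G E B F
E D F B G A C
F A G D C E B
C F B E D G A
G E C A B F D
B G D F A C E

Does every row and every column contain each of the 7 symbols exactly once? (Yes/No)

Yes

Each row is a permutation of the 7 symbols, and so is each column.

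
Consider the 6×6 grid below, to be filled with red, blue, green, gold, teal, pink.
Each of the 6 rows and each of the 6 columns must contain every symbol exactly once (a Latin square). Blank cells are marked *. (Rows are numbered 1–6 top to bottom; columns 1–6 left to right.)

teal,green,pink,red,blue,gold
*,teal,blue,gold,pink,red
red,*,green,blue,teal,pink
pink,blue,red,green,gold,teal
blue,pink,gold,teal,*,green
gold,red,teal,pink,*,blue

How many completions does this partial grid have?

Row 2, column 1: eliminating its row and column leaves {green}.
Row 3, column 2: eliminating its row and column leaves {gold}.
Row 5, column 5: eliminating its row and column leaves {red}.
Row 6, column 5: eliminating its row and column leaves {green}.
Only one assignment across all blanks avoids any row or column repeat, giving 1 completion.

1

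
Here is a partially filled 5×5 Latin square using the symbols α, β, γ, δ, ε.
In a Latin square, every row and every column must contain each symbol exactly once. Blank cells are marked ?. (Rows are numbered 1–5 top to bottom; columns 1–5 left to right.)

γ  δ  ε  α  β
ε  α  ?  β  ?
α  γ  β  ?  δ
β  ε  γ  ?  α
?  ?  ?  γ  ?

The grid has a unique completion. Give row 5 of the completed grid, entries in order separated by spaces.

δ β α γ ε

Row 5, column 1: row 5 has {γ} and column 1 has {α, β, γ, ε}, leaving only δ.
Row 5, column 2: row 5 has {γ, δ} and column 2 has {α, γ, δ, ε}, leaving only β.
Row 5, column 3: row 5 has {β, γ, δ} and column 3 has {β, γ, ε}, leaving only α.
Row 5, column 5: row 5 has {α, β, γ, δ} and column 5 has {α, β, δ}, leaving only ε.
So row 5 reads: δ β α γ ε.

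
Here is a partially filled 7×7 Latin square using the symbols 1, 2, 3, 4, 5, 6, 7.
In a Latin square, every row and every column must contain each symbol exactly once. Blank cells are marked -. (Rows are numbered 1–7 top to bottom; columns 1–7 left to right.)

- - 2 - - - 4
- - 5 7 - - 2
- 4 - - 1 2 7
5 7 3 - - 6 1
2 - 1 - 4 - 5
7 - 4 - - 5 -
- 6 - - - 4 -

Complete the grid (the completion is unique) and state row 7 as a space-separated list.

1 6 7 2 5 4 3

Row 7, column 3: row 7 has {4, 6} and column 3 has {1, 2, 3, 4, 5}, leaving only 7.
Row 7, column 7: row 7 has {4, 6, 7} and column 7 has {1, 2, 4, 5, 7}, leaving only 3.
Row 7, column 1: row 7 has {3, 4, 6, 7} and column 1 has {2, 5, 7}, leaving only 1.
Row 3, column 3: row 3 has {1, 2, 4, 7} and column 3 has {1, 2, 3, 4, 5, 7}, leaving only 6.
Row 3, column 1: row 3 has {1, 2, 4, 6, 7} and column 1 has {1, 2, 5, 7}, leaving only 3.
Row 1, column 1: row 1 has {2, 4} and column 1 has {1, 2, 3, 5, 7}, leaving only 6.
Row 2, column 1: row 2 has {2, 5, 7} and column 1 has {1, 2, 3, 5, 6, 7}, leaving only 4.
Row 3, column 4: row 3 has {1, 2, 3, 4, 6, 7} and column 4 has {7}, leaving only 5.
Row 7, column 4: row 7 has {1, 3, 4, 6, 7} and column 4 has {5, 7}, leaving only 2.
Row 7, column 5: row 7 has {1, 2, 3, 4, 6, 7} and column 5 has {1, 4}, leaving only 5.
So row 7 reads: 1 6 7 2 5 4 3.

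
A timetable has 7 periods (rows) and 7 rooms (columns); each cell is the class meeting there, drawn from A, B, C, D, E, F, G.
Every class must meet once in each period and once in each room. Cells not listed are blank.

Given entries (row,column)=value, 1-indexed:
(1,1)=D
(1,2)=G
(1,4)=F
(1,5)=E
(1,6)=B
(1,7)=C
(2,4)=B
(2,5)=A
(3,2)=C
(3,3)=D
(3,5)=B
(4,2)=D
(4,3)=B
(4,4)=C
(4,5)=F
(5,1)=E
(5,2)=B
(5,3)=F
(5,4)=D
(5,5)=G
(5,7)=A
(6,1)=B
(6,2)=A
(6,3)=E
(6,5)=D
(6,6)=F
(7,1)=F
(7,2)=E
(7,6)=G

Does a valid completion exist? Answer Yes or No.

No

Period 1, room 3: period 1 has {B, C, D, E, F, G} and room 3 has {B, D, E, F}, so it must be A.
Period 2, room 2: period 2 has {A, B} and room 2 has {A, B, C, D, E, G}, so it must be F.
Period 5, room 6: period 5 has {A, B, D, E, F, G} and room 6 has {B, F, G}, so it must be C.
Period 6, room 4: period 6 has {A, B, D, E, F} and room 4 has {B, C, D, F}, so it must be G.
Now period 6, room 7: period 6 together with room 7 already contain {A, B, C, D, E, F, G} — every symbol — so nothing can go there. The grid has no valid completion.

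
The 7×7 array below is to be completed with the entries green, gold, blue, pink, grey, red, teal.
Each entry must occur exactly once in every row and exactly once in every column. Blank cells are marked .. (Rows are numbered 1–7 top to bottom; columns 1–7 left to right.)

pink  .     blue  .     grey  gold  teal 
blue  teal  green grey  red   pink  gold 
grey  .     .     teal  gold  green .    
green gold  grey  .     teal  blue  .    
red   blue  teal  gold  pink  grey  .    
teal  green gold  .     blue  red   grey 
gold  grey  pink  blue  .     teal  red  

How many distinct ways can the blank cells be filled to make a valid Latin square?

Row 1, column 2: eliminating its row and column leaves {red}.
Row 1, column 4: eliminating its row and column leaves {green, red}.
Row 3, column 2: eliminating its row and column leaves {pink, red}.
Row 3, column 3: eliminating its row and column leaves {red}.
Row 3, column 7: eliminating its row and column leaves {blue, pink}.
Row 4, column 4: eliminating its row and column leaves {pink, red}.
Row 4, column 7: eliminating its row and column leaves {pink}.
Row 5, column 7: eliminating its row and column leaves {green}.
Row 6, column 4: eliminating its row and column leaves {pink}.
Row 7, column 5: eliminating its row and column leaves {green}.
Only one assignment across all blanks avoids any row or column repeat, giving 1 completion.

1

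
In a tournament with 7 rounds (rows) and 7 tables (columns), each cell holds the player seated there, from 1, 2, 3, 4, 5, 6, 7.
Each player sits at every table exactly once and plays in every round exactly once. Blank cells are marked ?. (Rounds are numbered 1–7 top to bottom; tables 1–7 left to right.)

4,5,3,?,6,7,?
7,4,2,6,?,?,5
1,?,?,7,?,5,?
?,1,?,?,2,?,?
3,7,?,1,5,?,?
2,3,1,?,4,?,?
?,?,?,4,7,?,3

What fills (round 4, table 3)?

Round 1, table 4: round 1 has {3, 4, 5, 6, 7} and table 4 has {1, 4, 6, 7}, leaving only 2.
Round 1, table 7: round 1 has {2, 3, 4, 5, 6, 7} and table 7 has {3, 5}, leaving only 1.
Round 3, table 5: round 3 has {1, 5, 7} and table 5 has {2, 4, 5, 6, 7}, leaving only 3.
Round 2, table 5: round 2 has {2, 4, 5, 6, 7} and table 5 has {2, 3, 4, 5, 6, 7}, leaving only 1.
Round 2, table 6: round 2 has {1, 2, 4, 5, 6, 7} and table 6 has {5, 7}, leaving only 3.
Round 6, table 4: round 6 has {1, 2, 3, 4} and table 4 has {1, 2, 4, 6, 7}, leaving only 5.
Round 4, table 4: round 4 has {1, 2} and table 4 has {1, 2, 4, 5, 6, 7}, leaving only 3.
Round 6, table 6: round 6 has {1, 2, 3, 4, 5} and table 6 has {3, 5, 7}, leaving only 6.
Round 4, table 6: round 4 has {1, 2, 3} and table 6 has {3, 5, 6, 7}, leaving only 4.
Round 5, table 6: round 5 has {1, 3, 5, 7} and table 6 has {3, 4, 5, 6, 7}, leaving only 2.
Round 6, table 7: round 6 has {1, 2, 3, 4, 5, 6} and table 7 has {1, 3, 5}, leaving only 7.
Round 4, table 7: round 4 has {1, 2, 3, 4} and table 7 has {1, 3, 5, 7}, leaving only 6.
Round 4, table 1: round 4 has {1, 2, 3, 4, 6} and table 1 has {1, 2, 3, 4, 7}, leaving only 5.
Round 4 already has {1, 2, 3, 4, 5, 6} and table 3 already has {1, 2, 3}, so round 4, table 3 must be 7.

7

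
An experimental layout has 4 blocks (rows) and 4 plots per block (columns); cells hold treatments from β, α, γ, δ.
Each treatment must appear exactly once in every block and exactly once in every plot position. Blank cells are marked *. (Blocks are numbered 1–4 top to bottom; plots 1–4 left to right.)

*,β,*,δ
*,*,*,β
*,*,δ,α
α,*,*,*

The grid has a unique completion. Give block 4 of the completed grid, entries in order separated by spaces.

α δ β γ

Block 4, plot 4: block 4 has {α} and plot 4 has {β, α, δ}, leaving only γ.
Block 4, plot 2: block 4 has {α, γ} and plot 2 has {β}, leaving only δ.
Block 4, plot 3: block 4 has {α, γ, δ} and plot 3 has {δ}, leaving only β.
So block 4 reads: α δ β γ.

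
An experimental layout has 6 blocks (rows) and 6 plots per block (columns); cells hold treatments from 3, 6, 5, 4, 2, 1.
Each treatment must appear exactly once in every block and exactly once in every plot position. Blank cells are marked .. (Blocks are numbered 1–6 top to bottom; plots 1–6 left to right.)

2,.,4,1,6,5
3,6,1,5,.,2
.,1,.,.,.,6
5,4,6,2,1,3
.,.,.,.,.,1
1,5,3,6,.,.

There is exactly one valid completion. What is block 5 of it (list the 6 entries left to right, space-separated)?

6 2 5 4 3 1

Block 1, plot 2: block 1 has {6, 5, 4, 2, 1} and plot 2 has {6, 5, 4, 1}, leaving only 3.
Block 5, plot 2: block 5 has {1} and plot 2 has {3, 6, 5, 4, 1}, leaving only 2.
Block 5, plot 3: block 5 has {2, 1} and plot 3 has {3, 6, 4, 1}, leaving only 5.
Block 2, plot 5: block 2 has {3, 6, 5, 2, 1} and plot 5 has {6, 1}, leaving only 4.
Block 5, plot 5: block 5 has {5, 2, 1} and plot 5 has {6, 4, 1}, leaving only 3.
Block 5, plot 4: block 5 has {3, 5, 2, 1} and plot 4 has {6, 5, 2, 1}, leaving only 4.
Block 5, plot 1: block 5 has {3, 5, 4, 2, 1} and plot 1 has {3, 5, 2, 1}, leaving only 6.
So block 5 reads: 6 2 5 4 3 1.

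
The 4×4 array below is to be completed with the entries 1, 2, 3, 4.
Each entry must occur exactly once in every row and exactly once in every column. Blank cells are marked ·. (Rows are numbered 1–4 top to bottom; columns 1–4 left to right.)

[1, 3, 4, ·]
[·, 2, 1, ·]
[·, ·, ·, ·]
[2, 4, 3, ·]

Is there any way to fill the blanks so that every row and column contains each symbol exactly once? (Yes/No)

No row or column among the givens repeats a symbol, and propagating forced cells runs into no contradiction.
One valid completion exists (for instance, 1 3 4 2 / 3 2 1 4 / 4 1 2 3 / 2 4 3 1).

Yes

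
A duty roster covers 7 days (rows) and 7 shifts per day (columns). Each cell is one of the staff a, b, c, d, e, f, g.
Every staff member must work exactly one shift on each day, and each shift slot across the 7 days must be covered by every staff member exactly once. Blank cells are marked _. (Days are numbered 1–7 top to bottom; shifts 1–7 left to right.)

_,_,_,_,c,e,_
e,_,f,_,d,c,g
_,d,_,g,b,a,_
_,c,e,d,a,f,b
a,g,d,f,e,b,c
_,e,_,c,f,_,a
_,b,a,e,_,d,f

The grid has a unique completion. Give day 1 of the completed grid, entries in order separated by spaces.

Day 1, shift 7: day 1 has {c, e} and shift 7 has {a, b, c, f, g}, leaving only d.
Day 2, shift 2: day 2 has {c, d, e, f, g} and shift 2 has {b, c, d, e, g}, leaving only a.
Day 1, shift 2: day 1 has {c, d, e} and shift 2 has {a, b, c, d, e, g}, leaving only f.
Day 2, shift 4: day 2 has {a, c, d, e, f, g} and shift 4 has {c, d, e, f, g}, leaving only b.
Day 1, shift 4: day 1 has {c, d, e, f} and shift 4 has {b, c, d, e, f, g}, leaving only a.
Day 3, shift 3: day 3 has {a, b, d, g} and shift 3 has {a, d, e, f}, leaving only c.
Day 3, shift 1: day 3 has {a, b, c, d, g} and shift 1 has {a, e}, leaving only f.
Day 3, shift 7: day 3 has {a, b, c, d, f, g} and shift 7 has {a, b, c, d, f, g}, leaving only e.
Day 4, shift 1: day 4 has {a, b, c, d, e, f} and shift 1 has {a, e, f}, leaving only g.
Day 1, shift 1: day 1 has {a, c, d, e, f} and shift 1 has {a, e, f, g}, leaving only b.
Day 1, shift 3: day 1 has {a, b, c, d, e, f} and shift 3 has {a, c, d, e, f}, leaving only g.
So day 1 reads: b f g a c e d.

b f g a c e d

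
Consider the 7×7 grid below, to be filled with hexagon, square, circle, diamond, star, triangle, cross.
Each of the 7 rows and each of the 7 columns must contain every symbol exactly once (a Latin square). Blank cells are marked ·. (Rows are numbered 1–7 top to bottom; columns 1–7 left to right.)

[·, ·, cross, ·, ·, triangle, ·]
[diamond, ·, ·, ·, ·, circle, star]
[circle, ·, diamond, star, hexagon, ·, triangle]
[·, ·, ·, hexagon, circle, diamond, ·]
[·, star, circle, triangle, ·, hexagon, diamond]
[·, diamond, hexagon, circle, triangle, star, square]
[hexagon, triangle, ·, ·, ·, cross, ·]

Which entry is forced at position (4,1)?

Row 3, column 6: row 3 has {hexagon, circle, diamond, star, triangle} and column 6 has {hexagon, circle, diamond, star, triangle, cross}, leaving only square.
Row 3, column 2: row 3 has {hexagon, square, circle, diamond, star, triangle} and column 2 has {diamond, star, triangle}, leaving only cross.
Row 4, column 2: row 4 has {hexagon, circle, diamond} and column 2 has {diamond, star, triangle, cross}, leaving only square.
Row 2, column 2: row 2 has {circle, diamond, star} and column 2 has {square, diamond, star, triangle, cross}, leaving only hexagon.
Row 1, column 2: row 1 has {triangle, cross} and column 2 has {hexagon, square, diamond, star, triangle, cross}, leaving only circle.
Row 1, column 7: row 1 has {circle, triangle, cross} and column 7 has {square, diamond, star, triangle}, leaving only hexagon.
Row 4, column 7: row 4 has {hexagon, square, circle, diamond} and column 7 has {hexagon, square, diamond, star, triangle}, leaving only cross.
Row 6, column 1: row 6 has {hexagon, square, circle, diamond, star, triangle} and column 1 has {hexagon, circle, diamond}, leaving only cross.
Row 5, column 1: row 5 has {hexagon, circle, diamond, star, triangle} and column 1 has {hexagon, circle, diamond, cross}, leaving only square.
Row 1, column 1: row 1 has {hexagon, circle, triangle, cross} and column 1 has {hexagon, square, circle, diamond, cross}, leaving only star.
Row 4 already has {hexagon, square, circle, diamond, cross} and column 1 already has {hexagon, square, circle, diamond, star, cross}, so row 4, column 1 must be triangle.

triangle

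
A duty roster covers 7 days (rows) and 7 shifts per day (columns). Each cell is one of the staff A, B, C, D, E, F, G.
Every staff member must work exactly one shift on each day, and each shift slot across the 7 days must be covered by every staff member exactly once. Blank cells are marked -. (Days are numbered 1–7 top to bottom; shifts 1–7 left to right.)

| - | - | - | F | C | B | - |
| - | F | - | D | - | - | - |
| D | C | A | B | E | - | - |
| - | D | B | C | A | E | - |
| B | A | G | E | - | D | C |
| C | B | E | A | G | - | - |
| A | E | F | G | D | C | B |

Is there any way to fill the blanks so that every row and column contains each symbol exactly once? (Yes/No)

Yes

No day or shift among the givens repeats a symbol, and propagating forced cells runs into no contradiction.
One valid completion exists (for instance, E G D F C B A / G F C D B A E / D C A B E G F / F D B C A E G / B A G E F D C / C B E A G F D / A E F G D C B).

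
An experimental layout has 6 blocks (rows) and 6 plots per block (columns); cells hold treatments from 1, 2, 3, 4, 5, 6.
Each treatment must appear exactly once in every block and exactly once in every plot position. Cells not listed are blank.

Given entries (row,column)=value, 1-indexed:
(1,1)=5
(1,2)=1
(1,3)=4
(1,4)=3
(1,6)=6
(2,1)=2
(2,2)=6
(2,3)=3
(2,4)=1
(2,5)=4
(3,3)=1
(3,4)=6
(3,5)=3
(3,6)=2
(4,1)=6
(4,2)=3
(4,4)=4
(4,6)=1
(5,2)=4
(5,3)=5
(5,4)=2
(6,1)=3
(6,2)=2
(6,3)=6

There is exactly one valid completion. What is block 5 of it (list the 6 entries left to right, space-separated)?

Block 5, plot 1: block 5 has {2, 4, 5} and plot 1 has {2, 3, 5, 6}, leaving only 1.
Block 5, plot 5: block 5 has {1, 2, 4, 5} and plot 5 has {3, 4}, leaving only 6.
Block 5, plot 6: block 5 has {1, 2, 4, 5, 6} and plot 6 has {1, 2, 6}, leaving only 3.
So block 5 reads: 1 4 5 2 6 3.

1 4 5 2 6 3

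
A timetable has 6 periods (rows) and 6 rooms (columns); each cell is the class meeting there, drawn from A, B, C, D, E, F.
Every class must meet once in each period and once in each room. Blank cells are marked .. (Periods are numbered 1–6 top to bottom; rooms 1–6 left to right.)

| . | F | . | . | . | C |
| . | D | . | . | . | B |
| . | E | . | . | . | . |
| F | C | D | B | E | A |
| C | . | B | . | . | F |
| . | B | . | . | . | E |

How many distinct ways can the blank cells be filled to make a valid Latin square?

Period 1, room 1: eliminating its period and room leaves {A, B, D, E}.
Period 1, room 3: eliminating its period and room leaves {A, E}.
Period 1, room 4: eliminating its period and room leaves {A, D, E}.
Period 1, room 5: eliminating its period and room leaves {A, B, D}.
Period 2, room 1: eliminating its period and room leaves {A, E}.
Period 2, room 3: eliminating its period and room leaves {A, C, E, F}.
Period 2, room 4: eliminating its period and room leaves {A, C, E, F}.
Period 2, room 5: eliminating its period and room leaves {A, C, F}.
Period 3, room 1: eliminating its period and room leaves {A, B, D}.
Period 3, room 3: eliminating its period and room leaves {A, C, F}.
Period 3, room 4: eliminating its period and room leaves {A, C, D, F}.
Period 3, room 5: eliminating its period and room leaves {A, B, C, D, F}.
Period 3, room 6: eliminating its period and room leaves {D}.
Period 5, room 2: eliminating its period and room leaves {A}.
Period 5, room 4: eliminating its period and room leaves {A, D, E}.
Period 5, room 5: eliminating its period and room leaves {A, D}.
Period 6, room 1: eliminating its period and room leaves {A, D}.
Period 6, room 3: eliminating its period and room leaves {A, C, F}.
Period 6, room 4: eliminating its period and room leaves {A, C, D, F}.
Period 6, room 5: eliminating its period and room leaves {A, C, D, F}.
Enumerating the assignments across these blanks that avoid any period or room repeat gives 24 completions.

24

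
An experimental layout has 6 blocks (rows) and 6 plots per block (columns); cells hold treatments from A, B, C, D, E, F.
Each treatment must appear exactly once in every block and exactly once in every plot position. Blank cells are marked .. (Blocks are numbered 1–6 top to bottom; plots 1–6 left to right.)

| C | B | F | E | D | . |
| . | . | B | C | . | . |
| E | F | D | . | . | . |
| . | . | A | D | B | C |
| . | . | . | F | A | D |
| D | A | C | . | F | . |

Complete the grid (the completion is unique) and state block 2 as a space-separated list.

A D B C E F

Block 2, plot 5: block 2 has {B, C} and plot 5 has {A, B, D, F}, leaving only E.
Block 2, plot 2: block 2 has {B, C, E} and plot 2 has {A, B, F}, leaving only D.
Block 1, plot 6: block 1 has {B, C, D, E, F} and plot 6 has {C, D}, leaving only A.
Block 2, plot 6: block 2 has {B, C, D, E} and plot 6 has {A, C, D}, leaving only F.
Block 2, plot 1: block 2 has {B, C, D, E, F} and plot 1 has {C, D, E}, leaving only A.
So block 2 reads: A D B C E F.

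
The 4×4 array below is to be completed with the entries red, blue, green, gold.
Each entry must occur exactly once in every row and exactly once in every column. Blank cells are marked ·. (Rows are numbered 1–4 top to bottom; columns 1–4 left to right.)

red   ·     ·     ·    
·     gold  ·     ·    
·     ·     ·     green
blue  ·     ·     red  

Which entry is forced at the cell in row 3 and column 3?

blue

Row 2, column 1: row 2 has {gold} and column 1 has {red, blue}, leaving only green.
Row 2, column 4: row 2 has {green, gold} and column 4 has {red, green}, leaving only blue.
Row 1, column 4: row 1 has {red} and column 4 has {red, blue, green}, leaving only gold.
Row 2, column 3: row 2 has {blue, green, gold} and column 3 has {}, leaving only red.
Row 3, column 1: row 3 has {green} and column 1 has {red, blue, green}, leaving only gold.
Row 3 already has {green, gold} and column 3 already has {red}, so row 3, column 3 must be blue.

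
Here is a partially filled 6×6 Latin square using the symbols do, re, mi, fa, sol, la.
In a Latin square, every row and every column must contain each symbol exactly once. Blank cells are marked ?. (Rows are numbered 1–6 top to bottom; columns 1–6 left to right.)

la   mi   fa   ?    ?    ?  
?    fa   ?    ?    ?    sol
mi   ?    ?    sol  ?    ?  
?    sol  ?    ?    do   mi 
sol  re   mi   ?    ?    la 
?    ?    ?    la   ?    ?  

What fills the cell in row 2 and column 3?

Row 5, column 5: row 5 has {re, mi, sol, la} and column 5 has {do}, leaving only fa.
Row 5, column 4: row 5 has {re, mi, fa, sol, la} and column 4 has {sol, la}, leaving only do.
Row 1, column 4: row 1 has {mi, fa, la} and column 4 has {do, sol, la}, leaving only re.
Row 1, column 5: row 1 has {re, mi, fa, la} and column 5 has {do, fa}, leaving only sol.
Row 1, column 6: row 1 has {re, mi, fa, sol, la} and column 6 has {mi, sol, la}, leaving only do.
Row 2, column 4: row 2 has {fa, sol} and column 4 has {do, re, sol, la}, leaving only mi.
Row 4, column 4: row 4 has {do, mi, sol} and column 4 has {do, re, mi, sol, la}, leaving only fa.
Row 4, column 1: row 4 has {do, mi, fa, sol} and column 1 has {mi, sol, la}, leaving only re.
Row 2, column 1: row 2 has {mi, fa, sol} and column 1 has {re, mi, sol, la}, leaving only do.
Row 4, column 3: row 4 has {do, re, mi, fa, sol} and column 3 has {mi, fa}, leaving only la.
Row 2 already has {do, mi, fa, sol} and column 3 already has {mi, fa, la}, so row 2, column 3 must be re.

re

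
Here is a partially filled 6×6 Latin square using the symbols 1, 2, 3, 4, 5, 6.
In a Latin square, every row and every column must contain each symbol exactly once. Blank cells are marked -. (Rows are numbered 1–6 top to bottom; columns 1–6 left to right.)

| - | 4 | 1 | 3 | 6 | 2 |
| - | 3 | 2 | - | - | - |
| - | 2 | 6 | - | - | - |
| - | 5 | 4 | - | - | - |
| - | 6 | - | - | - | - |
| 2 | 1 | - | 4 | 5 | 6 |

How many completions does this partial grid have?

16

Row 1, column 1: eliminating its row and column leaves {5}.
Row 2, column 1: eliminating its row and column leaves {1, 4, 5, 6}.
Row 2, column 4: eliminating its row and column leaves {1, 5, 6}.
Row 2, column 5: eliminating its row and column leaves {1, 4}.
Row 2, column 6: eliminating its row and column leaves {1, 4, 5}.
Row 3, column 1: eliminating its row and column leaves {1, 3, 4, 5}.
Row 3, column 4: eliminating its row and column leaves {1, 5}.
Row 3, column 5: eliminating its row and column leaves {1, 3, 4}.
Row 3, column 6: eliminating its row and column leaves {1, 3, 4, 5}.
Row 4, column 1: eliminating its row and column leaves {1, 3, 6}.
Row 4, column 4: eliminating its row and column leaves {1, 2, 6}.
Row 4, column 5: eliminating its row and column leaves {1, 2, 3}.
Row 4, column 6: eliminating its row and column leaves {1, 3}.
Row 5, column 1: eliminating its row and column leaves {1, 3, 4, 5}.
Row 5, column 3: eliminating its row and column leaves {3, 5}.
Row 5, column 4: eliminating its row and column leaves {1, 2, 5}.
Row 5, column 5: eliminating its row and column leaves {1, 2, 3, 4}.
Row 5, column 6: eliminating its row and column leaves {1, 3, 4, 5}.
Row 6, column 3: eliminating its row and column leaves {3}.
Enumerating the assignments across these blanks that avoid any row or column repeat gives 16 completions.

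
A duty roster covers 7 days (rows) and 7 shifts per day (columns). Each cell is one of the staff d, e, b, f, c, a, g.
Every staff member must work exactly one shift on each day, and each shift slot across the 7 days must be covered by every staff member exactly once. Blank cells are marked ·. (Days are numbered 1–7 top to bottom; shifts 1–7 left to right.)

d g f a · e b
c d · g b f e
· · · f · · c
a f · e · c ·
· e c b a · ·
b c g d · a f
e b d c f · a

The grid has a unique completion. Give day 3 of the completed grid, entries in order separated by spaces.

g a e f d b c

Day 3, shift 1: day 3 has {f, c} and shift 1 has {d, e, b, c, a}, leaving only g.
Day 3, shift 2: day 3 has {f, c, g} and shift 2 has {d, e, b, f, c, g}, leaving only a.
Day 1, shift 5: day 1 has {d, e, b, f, a, g} and shift 5 has {b, f, a}, leaving only c.
Day 2, shift 3: day 2 has {d, e, b, f, c, g} and shift 3 has {d, f, c, g}, leaving only a.
Day 4, shift 3: day 4 has {e, f, c, a} and shift 3 has {d, f, c, a, g}, leaving only b.
Day 3, shift 3: day 3 has {f, c, a, g} and shift 3 has {d, b, f, c, a, g}, leaving only e.
Day 3, shift 5: day 3 has {e, f, c, a, g} and shift 5 has {b, f, c, a}, leaving only d.
Day 3, shift 6: day 3 has {d, e, f, c, a, g} and shift 6 has {e, f, c, a}, leaving only b.
So day 3 reads: g a e f d b c.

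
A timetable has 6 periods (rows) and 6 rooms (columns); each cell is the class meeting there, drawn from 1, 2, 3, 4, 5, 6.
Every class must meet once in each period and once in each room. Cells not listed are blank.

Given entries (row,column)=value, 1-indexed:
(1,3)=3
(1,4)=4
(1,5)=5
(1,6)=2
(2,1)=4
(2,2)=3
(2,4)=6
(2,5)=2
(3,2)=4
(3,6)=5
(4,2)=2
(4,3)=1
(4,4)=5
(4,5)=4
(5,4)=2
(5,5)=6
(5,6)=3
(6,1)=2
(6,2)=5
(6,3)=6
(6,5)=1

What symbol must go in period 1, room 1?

Period 2, room 3: period 2 has {2, 3, 4, 6} and room 3 has {1, 3, 6}, leaving only 5.
Period 2, room 6: period 2 has {2, 3, 4, 5, 6} and room 6 has {2, 3, 5}, leaving only 1.
Period 3, room 3: period 3 has {4, 5} and room 3 has {1, 3, 5, 6}, leaving only 2.
Period 3, room 5: period 3 has {2, 4, 5} and room 5 has {1, 2, 4, 5, 6}, leaving only 3.
Period 3, room 4: period 3 has {2, 3, 4, 5} and room 4 has {2, 4, 5, 6}, leaving only 1.
Period 3, room 1: period 3 has {1, 2, 3, 4, 5} and room 1 has {2, 4}, leaving only 6.
Period 1 already has {2, 3, 4, 5} and room 1 already has {2, 4, 6}, so period 1, room 1 must be 1.

1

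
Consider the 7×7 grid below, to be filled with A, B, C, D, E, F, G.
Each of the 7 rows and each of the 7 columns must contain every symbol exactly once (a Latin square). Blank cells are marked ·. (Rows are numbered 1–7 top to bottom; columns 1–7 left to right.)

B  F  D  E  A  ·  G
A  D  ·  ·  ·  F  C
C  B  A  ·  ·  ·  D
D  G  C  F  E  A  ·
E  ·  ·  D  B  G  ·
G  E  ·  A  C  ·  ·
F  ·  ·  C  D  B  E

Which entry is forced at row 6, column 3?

Row 1, column 6: row 1 has {A, B, D, E, F, G} and column 6 has {A, B, F, G}, leaving only C.
Row 2, column 5: row 2 has {A, C, D, F} and column 5 has {A, B, C, D, E}, leaving only G.
Row 2, column 4: row 2 has {A, C, D, F, G} and column 4 has {A, C, D, E, F}, leaving only B.
Row 2, column 3: row 2 has {A, B, C, D, F, G} and column 3 has {A, C, D}, leaving only E.
Row 3, column 4: row 3 has {A, B, C, D} and column 4 has {A, B, C, D, E, F}, leaving only G.
Row 3, column 5: row 3 has {A, B, C, D, G} and column 5 has {A, B, C, D, E, G}, leaving only F.
Row 3, column 6: row 3 has {A, B, C, D, F, G} and column 6 has {A, B, C, F, G}, leaving only E.
Row 4, column 7: row 4 has {A, C, D, E, F, G} and column 7 has {C, D, E, G}, leaving only B.
Row 5, column 3: row 5 has {B, D, E, G} and column 3 has {A, C, D, E}, leaving only F.
Row 6 already has {A, C, E, G} and column 3 already has {A, C, D, E, F}, so row 6, column 3 must be B.

B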